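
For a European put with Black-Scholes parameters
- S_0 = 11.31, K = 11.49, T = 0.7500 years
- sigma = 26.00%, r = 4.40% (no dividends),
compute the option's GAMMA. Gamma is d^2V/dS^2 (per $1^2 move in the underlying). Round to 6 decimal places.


Answer: Gamma = 0.153881

Derivation:
d1 = 0.1890164764; d2 = -0.0361501286
phi(d1) = 0.3918790051; exp(-qT) = 1.0000000000; exp(-rT) = 0.9675385596
Gamma = exp(-qT) * phi(d1) / (S * sigma * sqrt(T)) = 1.0000000000 * 0.3918790051 / (11.3100 * 0.2600 * 0.8660254038) = 0.153881


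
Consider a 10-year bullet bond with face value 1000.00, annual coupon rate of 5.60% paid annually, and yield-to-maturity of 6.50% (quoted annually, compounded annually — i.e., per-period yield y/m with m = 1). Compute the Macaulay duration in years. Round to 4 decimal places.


Answer: Macaulay duration = 7.8410 years

Derivation:
Coupon per period c = face * coupon_rate / m = 56.000000
Periods per year m = 1; per-period yield y/m = 0.065000
Number of cashflows N = 10
Cashflows (t years, CF_t, discount factor 1/(1+y/m)^(m*t), PV):
  t = 1.0000: CF_t = 56.000000, DF = 0.938967, PV = 52.582160
  t = 2.0000: CF_t = 56.000000, DF = 0.881659, PV = 49.372920
  t = 3.0000: CF_t = 56.000000, DF = 0.827849, PV = 46.359549
  t = 4.0000: CF_t = 56.000000, DF = 0.777323, PV = 43.530093
  t = 5.0000: CF_t = 56.000000, DF = 0.729881, PV = 40.873327
  t = 6.0000: CF_t = 56.000000, DF = 0.685334, PV = 38.378711
  t = 7.0000: CF_t = 56.000000, DF = 0.643506, PV = 36.036348
  t = 8.0000: CF_t = 56.000000, DF = 0.604231, PV = 33.836947
  t = 9.0000: CF_t = 56.000000, DF = 0.567353, PV = 31.771781
  t = 10.0000: CF_t = 1056.000000, DF = 0.532726, PV = 562.558694
Price P = sum_t PV_t = 935.300528
Macaulay numerator sum_t t * PV_t:
  t * PV_t at t = 1.0000: 52.582160
  t * PV_t at t = 2.0000: 98.745840
  t * PV_t at t = 3.0000: 139.078647
  t * PV_t at t = 4.0000: 174.120372
  t * PV_t at t = 5.0000: 204.366634
  t * PV_t at t = 6.0000: 230.272264
  t * PV_t at t = 7.0000: 252.254436
  t * PV_t at t = 8.0000: 270.695572
  t * PV_t at t = 9.0000: 285.946027
  t * PV_t at t = 10.0000: 5625.586935
Macaulay duration D = (sum_t t * PV_t) / P = 7333.648887 / 935.300528 = 7.840955


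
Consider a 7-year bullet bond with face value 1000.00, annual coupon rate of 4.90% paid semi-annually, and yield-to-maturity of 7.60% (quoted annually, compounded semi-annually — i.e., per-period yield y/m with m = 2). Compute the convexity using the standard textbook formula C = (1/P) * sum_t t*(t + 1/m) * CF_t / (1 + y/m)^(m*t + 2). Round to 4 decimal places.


Answer: Convexity = 38.8035

Derivation:
Coupon per period c = face * coupon_rate / m = 24.500000
Periods per year m = 2; per-period yield y/m = 0.038000
Number of cashflows N = 14
Cashflows (t years, CF_t, discount factor 1/(1+y/m)^(m*t), PV):
  t = 0.5000: CF_t = 24.500000, DF = 0.963391, PV = 23.603083
  t = 1.0000: CF_t = 24.500000, DF = 0.928122, PV = 22.739001
  t = 1.5000: CF_t = 24.500000, DF = 0.894145, PV = 21.906552
  t = 2.0000: CF_t = 24.500000, DF = 0.861411, PV = 21.104578
  t = 2.5000: CF_t = 24.500000, DF = 0.829876, PV = 20.331963
  t = 3.0000: CF_t = 24.500000, DF = 0.799495, PV = 19.587633
  t = 3.5000: CF_t = 24.500000, DF = 0.770227, PV = 18.870552
  t = 4.0000: CF_t = 24.500000, DF = 0.742030, PV = 18.179723
  t = 4.5000: CF_t = 24.500000, DF = 0.714865, PV = 17.514184
  t = 5.0000: CF_t = 24.500000, DF = 0.688694, PV = 16.873009
  t = 5.5000: CF_t = 24.500000, DF = 0.663482, PV = 16.255308
  t = 6.0000: CF_t = 24.500000, DF = 0.639193, PV = 15.660219
  t = 6.5000: CF_t = 24.500000, DF = 0.615793, PV = 15.086917
  t = 7.0000: CF_t = 1024.500000, DF = 0.593249, PV = 607.783651
Price P = sum_t PV_t = 855.496373
Convexity numerator sum_t t*(t + 1/m) * CF_t / (1+y/m)^(m*t + 2):
  t = 0.5000: term = 10.953276
  t = 1.0000: term = 31.656867
  t = 1.5000: term = 60.995890
  t = 2.0000: term = 97.938166
  t = 2.5000: term = 141.529142
  t = 3.0000: term = 190.887089
  t = 3.5000: term = 245.198573
  t = 4.0000: term = 303.714170
  t = 4.5000: term = 365.744424
  t = 5.0000: term = 430.656033
  t = 5.5000: term = 497.868247
  t = 6.0000: term = 566.849466
  t = 6.5000: term = 637.114044
  t = 7.0000: term = 29615.127720
Convexity = (1/P) * sum = 33196.233107 / 855.496373 = 38.803476


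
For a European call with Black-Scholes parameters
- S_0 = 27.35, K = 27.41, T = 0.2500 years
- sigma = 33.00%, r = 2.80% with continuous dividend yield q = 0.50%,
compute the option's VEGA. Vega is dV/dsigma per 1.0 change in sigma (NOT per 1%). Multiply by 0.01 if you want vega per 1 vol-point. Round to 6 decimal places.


d1 = 0.1040673852; d2 = -0.0609326148
phi(d1) = 0.3967878422; exp(-qT) = 0.9987507809; exp(-rT) = 0.9930244429
Vega = S * exp(-qT) * phi(d1) * sqrt(T) = 27.3500 * 0.9987507809 * 0.3967878422 * 0.5000000000 = 5.419295

Answer: Vega = 5.419295


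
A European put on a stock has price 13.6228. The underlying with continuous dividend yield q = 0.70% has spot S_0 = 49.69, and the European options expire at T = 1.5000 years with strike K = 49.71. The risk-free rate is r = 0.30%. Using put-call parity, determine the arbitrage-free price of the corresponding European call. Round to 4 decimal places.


Answer: Call price = 13.3070

Derivation:
Put-call parity: C - P = S_0 * exp(-qT) - K * exp(-rT).
S_0 * exp(-qT) = 49.6900 * 0.98955493 = 49.17098460
K * exp(-rT) = 49.7100 * 0.99551011 = 49.48680756
C = P + S*exp(-qT) - K*exp(-rT)
C = 13.6228 + 49.17098460 - 49.48680756 = 13.3070


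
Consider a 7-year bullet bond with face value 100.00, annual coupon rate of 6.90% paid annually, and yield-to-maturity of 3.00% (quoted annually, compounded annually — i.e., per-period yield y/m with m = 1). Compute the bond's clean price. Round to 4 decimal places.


Coupon per period c = face * coupon_rate / m = 6.900000
Periods per year m = 1; per-period yield y/m = 0.030000
Number of cashflows N = 7
Cashflows (t years, CF_t, discount factor 1/(1+y/m)^(m*t), PV):
  t = 1.0000: CF_t = 6.900000, DF = 0.970874, PV = 6.699029
  t = 2.0000: CF_t = 6.900000, DF = 0.942596, PV = 6.503912
  t = 3.0000: CF_t = 6.900000, DF = 0.915142, PV = 6.314477
  t = 4.0000: CF_t = 6.900000, DF = 0.888487, PV = 6.130561
  t = 5.0000: CF_t = 6.900000, DF = 0.862609, PV = 5.952001
  t = 6.0000: CF_t = 6.900000, DF = 0.837484, PV = 5.778641
  t = 7.0000: CF_t = 106.900000, DF = 0.813092, PV = 86.919483
Price P = sum_t PV_t = 124.298104

Answer: Price = 124.2981


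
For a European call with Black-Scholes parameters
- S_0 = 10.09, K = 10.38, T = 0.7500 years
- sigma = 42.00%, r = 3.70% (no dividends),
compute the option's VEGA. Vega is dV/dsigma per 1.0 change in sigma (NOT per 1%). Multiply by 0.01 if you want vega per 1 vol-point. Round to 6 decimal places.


Answer: Vega = 3.429860

Derivation:
d1 = 0.1802541334; d2 = -0.1834765362
phi(d1) = 0.3925135149; exp(-qT) = 1.0000000000; exp(-rT) = 0.9726314943
Vega = S * exp(-qT) * phi(d1) * sqrt(T) = 10.0900 * 1.0000000000 * 0.3925135149 * 0.8660254038 = 3.429860


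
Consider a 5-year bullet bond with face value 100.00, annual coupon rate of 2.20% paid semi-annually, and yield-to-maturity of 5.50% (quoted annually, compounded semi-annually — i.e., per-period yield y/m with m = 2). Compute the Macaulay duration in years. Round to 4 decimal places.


Coupon per period c = face * coupon_rate / m = 1.100000
Periods per year m = 2; per-period yield y/m = 0.027500
Number of cashflows N = 10
Cashflows (t years, CF_t, discount factor 1/(1+y/m)^(m*t), PV):
  t = 0.5000: CF_t = 1.100000, DF = 0.973236, PV = 1.070560
  t = 1.0000: CF_t = 1.100000, DF = 0.947188, PV = 1.041907
  t = 1.5000: CF_t = 1.100000, DF = 0.921838, PV = 1.014022
  t = 2.0000: CF_t = 1.100000, DF = 0.897166, PV = 0.986882
  t = 2.5000: CF_t = 1.100000, DF = 0.873154, PV = 0.960469
  t = 3.0000: CF_t = 1.100000, DF = 0.849785, PV = 0.934763
  t = 3.5000: CF_t = 1.100000, DF = 0.827041, PV = 0.909745
  t = 4.0000: CF_t = 1.100000, DF = 0.804906, PV = 0.885397
  t = 4.5000: CF_t = 1.100000, DF = 0.783364, PV = 0.861700
  t = 5.0000: CF_t = 101.100000, DF = 0.762398, PV = 77.078428
Price P = sum_t PV_t = 85.743874
Macaulay numerator sum_t t * PV_t:
  t * PV_t at t = 0.5000: 0.535280
  t * PV_t at t = 1.0000: 1.041907
  t * PV_t at t = 1.5000: 1.521032
  t * PV_t at t = 2.0000: 1.973765
  t * PV_t at t = 2.5000: 2.401173
  t * PV_t at t = 3.0000: 2.804290
  t * PV_t at t = 3.5000: 3.184109
  t * PV_t at t = 4.0000: 3.541588
  t * PV_t at t = 4.5000: 3.877651
  t * PV_t at t = 5.0000: 385.392141
Macaulay duration D = (sum_t t * PV_t) / P = 406.272937 / 85.743874 = 4.738215

Answer: Macaulay duration = 4.7382 years


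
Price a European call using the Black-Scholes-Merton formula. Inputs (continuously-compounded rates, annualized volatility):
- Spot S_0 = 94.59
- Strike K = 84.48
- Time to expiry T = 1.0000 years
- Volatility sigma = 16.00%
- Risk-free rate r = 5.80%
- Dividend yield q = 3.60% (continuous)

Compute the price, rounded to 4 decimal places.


Answer: Price = 13.0399

Derivation:
d1 = (ln(S/K) + (r - q + 0.5*sigma^2) * T) / (sigma * sqrt(T)) = 0.92398089
d2 = d1 - sigma * sqrt(T) = 0.76398089
exp(-rT) = 0.94364995; exp(-qT) = 0.96464029
C = S_0 * exp(-qT) * N(d1) - K * exp(-rT) * N(d2)
N(d1) = 0.82225187; N(d2) = 0.77756068
C = 94.5900 * 0.96464029 * 0.82225187 - 84.4800 * 0.94364995 * 0.77756068 = 13.0399


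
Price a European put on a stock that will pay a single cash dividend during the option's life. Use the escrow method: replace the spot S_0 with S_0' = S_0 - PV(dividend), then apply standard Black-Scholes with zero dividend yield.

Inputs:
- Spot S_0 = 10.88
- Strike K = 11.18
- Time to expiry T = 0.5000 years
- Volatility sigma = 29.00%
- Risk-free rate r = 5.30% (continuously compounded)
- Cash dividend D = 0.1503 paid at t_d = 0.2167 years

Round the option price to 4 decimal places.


PV(D) = D * exp(-r * t_d) = 0.1503 * 0.98858060 = 0.14858366
S_0' = S_0 - PV(D) = 10.8800 - 0.14858366 = 10.73141634
d1 = (ln(S_0'/K) + (r + sigma^2/2)*T) / (sigma*sqrt(T)) = 0.03205914
d2 = d1 - sigma*sqrt(T) = -0.17300183
exp(-rT) = 0.97384804
N(-d1) = 0.48721244; N(-d2) = 0.56867500
P = K * exp(-rT) * N(-d2) - S_0' * N(-d1) = 11.1800 * 0.97384804 * 0.56867500 - 10.73141634 * 0.48721244 = 0.9630

Answer: Price = 0.9630


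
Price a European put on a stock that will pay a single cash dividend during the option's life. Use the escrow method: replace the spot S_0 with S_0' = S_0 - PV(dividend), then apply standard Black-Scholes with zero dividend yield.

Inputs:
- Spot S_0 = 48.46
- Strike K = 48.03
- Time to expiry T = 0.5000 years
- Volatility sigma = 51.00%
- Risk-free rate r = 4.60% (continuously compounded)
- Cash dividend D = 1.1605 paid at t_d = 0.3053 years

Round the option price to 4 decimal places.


Answer: Price = 6.5563

Derivation:
PV(D) = D * exp(-r * t_d) = 1.1605 * 0.98605435 = 1.14431608
S_0' = S_0 - PV(D) = 48.4600 - 1.14431608 = 47.31568392
d1 = (ln(S_0'/K) + (r + sigma^2/2)*T) / (sigma*sqrt(T)) = 0.20254036
d2 = d1 - sigma*sqrt(T) = -0.15808410
exp(-rT) = 0.97726248
N(-d1) = 0.41974715; N(-d2) = 0.56280473
P = K * exp(-rT) * N(-d2) - S_0' * N(-d1) = 48.0300 * 0.97726248 * 0.56280473 - 47.31568392 * 0.41974715 = 6.5563


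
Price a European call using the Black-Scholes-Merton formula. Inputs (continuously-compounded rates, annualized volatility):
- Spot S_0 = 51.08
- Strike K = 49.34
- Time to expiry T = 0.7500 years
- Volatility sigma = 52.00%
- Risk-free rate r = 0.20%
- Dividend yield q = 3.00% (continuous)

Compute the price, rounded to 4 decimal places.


Answer: Price = 9.1798

Derivation:
d1 = (ln(S/K) + (r - q + 0.5*sigma^2) * T) / (sigma * sqrt(T)) = 0.25549508
d2 = d1 - sigma * sqrt(T) = -0.19483813
exp(-rT) = 0.99850112; exp(-qT) = 0.97775124
C = S_0 * exp(-qT) * N(d1) - K * exp(-rT) * N(d2)
N(d1) = 0.60082963; N(d2) = 0.42275984
C = 51.0800 * 0.97775124 * 0.60082963 - 49.3400 * 0.99850112 * 0.42275984 = 9.1798


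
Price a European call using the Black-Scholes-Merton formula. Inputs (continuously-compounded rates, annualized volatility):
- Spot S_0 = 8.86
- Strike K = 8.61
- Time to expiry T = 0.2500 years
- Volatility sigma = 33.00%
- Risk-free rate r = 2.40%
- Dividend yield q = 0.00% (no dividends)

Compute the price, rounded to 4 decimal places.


d1 = (ln(S/K) + (r - q + 0.5*sigma^2) * T) / (sigma * sqrt(T)) = 0.29233301
d2 = d1 - sigma * sqrt(T) = 0.12733301
exp(-rT) = 0.99401796; exp(-qT) = 1.00000000
C = S_0 * exp(-qT) * N(d1) - K * exp(-rT) * N(d2)
N(d1) = 0.61498399; N(d2) = 0.55066158
C = 8.8600 * 1.00000000 * 0.61498399 - 8.6100 * 0.99401796 * 0.55066158 = 0.7359

Answer: Price = 0.7359


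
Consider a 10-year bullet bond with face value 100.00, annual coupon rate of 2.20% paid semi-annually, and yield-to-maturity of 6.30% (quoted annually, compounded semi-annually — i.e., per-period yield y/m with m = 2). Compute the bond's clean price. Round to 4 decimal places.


Coupon per period c = face * coupon_rate / m = 1.100000
Periods per year m = 2; per-period yield y/m = 0.031500
Number of cashflows N = 20
Cashflows (t years, CF_t, discount factor 1/(1+y/m)^(m*t), PV):
  t = 0.5000: CF_t = 1.100000, DF = 0.969462, PV = 1.066408
  t = 1.0000: CF_t = 1.100000, DF = 0.939856, PV = 1.033842
  t = 1.5000: CF_t = 1.100000, DF = 0.911155, PV = 1.002271
  t = 2.0000: CF_t = 1.100000, DF = 0.883330, PV = 0.971663
  t = 2.5000: CF_t = 1.100000, DF = 0.856355, PV = 0.941991
  t = 3.0000: CF_t = 1.100000, DF = 0.830204, PV = 0.913224
  t = 3.5000: CF_t = 1.100000, DF = 0.804851, PV = 0.885336
  t = 4.0000: CF_t = 1.100000, DF = 0.780272, PV = 0.858299
  t = 4.5000: CF_t = 1.100000, DF = 0.756444, PV = 0.832089
  t = 5.0000: CF_t = 1.100000, DF = 0.733344, PV = 0.806678
  t = 5.5000: CF_t = 1.100000, DF = 0.710949, PV = 0.782044
  t = 6.0000: CF_t = 1.100000, DF = 0.689238, PV = 0.758162
  t = 6.5000: CF_t = 1.100000, DF = 0.668190, PV = 0.735009
  t = 7.0000: CF_t = 1.100000, DF = 0.647785, PV = 0.712563
  t = 7.5000: CF_t = 1.100000, DF = 0.628003, PV = 0.690803
  t = 8.0000: CF_t = 1.100000, DF = 0.608825, PV = 0.669707
  t = 8.5000: CF_t = 1.100000, DF = 0.590232, PV = 0.649256
  t = 9.0000: CF_t = 1.100000, DF = 0.572208, PV = 0.629429
  t = 9.5000: CF_t = 1.100000, DF = 0.554734, PV = 0.610207
  t = 10.0000: CF_t = 101.100000, DF = 0.537793, PV = 54.370898
Price P = sum_t PV_t = 69.919879

Answer: Price = 69.9199


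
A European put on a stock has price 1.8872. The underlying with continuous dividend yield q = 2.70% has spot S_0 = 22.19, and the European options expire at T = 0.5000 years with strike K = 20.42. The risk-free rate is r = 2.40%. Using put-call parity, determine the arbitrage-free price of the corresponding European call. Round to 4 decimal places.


Answer: Call price = 3.6032

Derivation:
Put-call parity: C - P = S_0 * exp(-qT) - K * exp(-rT).
S_0 * exp(-qT) = 22.1900 * 0.98659072 = 21.89244800
K * exp(-rT) = 20.4200 * 0.98807171 = 20.17642438
C = P + S*exp(-qT) - K*exp(-rT)
C = 1.8872 + 21.89244800 - 20.17642438 = 3.6032


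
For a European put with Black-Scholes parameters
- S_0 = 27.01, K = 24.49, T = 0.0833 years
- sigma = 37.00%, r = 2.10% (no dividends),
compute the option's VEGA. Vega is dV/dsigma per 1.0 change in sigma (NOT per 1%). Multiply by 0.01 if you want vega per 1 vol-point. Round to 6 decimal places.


d1 = 0.9869372198; d2 = 0.8801487841
phi(d1) = 0.2451313545; exp(-qT) = 1.0000000000; exp(-rT) = 0.9982522291
Vega = S * exp(-qT) * phi(d1) * sqrt(T) = 27.0100 * 1.0000000000 * 0.2451313545 * 0.2886173938 = 1.910935

Answer: Vega = 1.910935


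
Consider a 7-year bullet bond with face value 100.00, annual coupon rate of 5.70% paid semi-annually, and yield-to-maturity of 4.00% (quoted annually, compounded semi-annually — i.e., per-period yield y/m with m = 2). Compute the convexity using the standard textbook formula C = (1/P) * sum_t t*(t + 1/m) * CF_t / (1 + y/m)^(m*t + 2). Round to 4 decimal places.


Answer: Convexity = 40.3055

Derivation:
Coupon per period c = face * coupon_rate / m = 2.850000
Periods per year m = 2; per-period yield y/m = 0.020000
Number of cashflows N = 14
Cashflows (t years, CF_t, discount factor 1/(1+y/m)^(m*t), PV):
  t = 0.5000: CF_t = 2.850000, DF = 0.980392, PV = 2.794118
  t = 1.0000: CF_t = 2.850000, DF = 0.961169, PV = 2.739331
  t = 1.5000: CF_t = 2.850000, DF = 0.942322, PV = 2.685619
  t = 2.0000: CF_t = 2.850000, DF = 0.923845, PV = 2.632959
  t = 2.5000: CF_t = 2.850000, DF = 0.905731, PV = 2.581333
  t = 3.0000: CF_t = 2.850000, DF = 0.887971, PV = 2.530718
  t = 3.5000: CF_t = 2.850000, DF = 0.870560, PV = 2.481097
  t = 4.0000: CF_t = 2.850000, DF = 0.853490, PV = 2.432448
  t = 4.5000: CF_t = 2.850000, DF = 0.836755, PV = 2.384753
  t = 5.0000: CF_t = 2.850000, DF = 0.820348, PV = 2.337993
  t = 5.5000: CF_t = 2.850000, DF = 0.804263, PV = 2.292150
  t = 6.0000: CF_t = 2.850000, DF = 0.788493, PV = 2.247206
  t = 6.5000: CF_t = 2.850000, DF = 0.773033, PV = 2.203143
  t = 7.0000: CF_t = 102.850000, DF = 0.757875, PV = 77.947446
Price P = sum_t PV_t = 110.290311
Convexity numerator sum_t t*(t + 1/m) * CF_t / (1+y/m)^(m*t + 2):
  t = 0.5000: term = 1.342809
  t = 1.0000: term = 3.949439
  t = 1.5000: term = 7.743998
  t = 2.0000: term = 12.653592
  t = 2.5000: term = 18.608224
  t = 3.0000: term = 25.540699
  t = 3.5000: term = 33.386535
  t = 4.0000: term = 42.083868
  t = 4.5000: term = 51.573367
  t = 5.0000: term = 61.798153
  t = 5.5000: term = 72.703709
  t = 6.0000: term = 84.237809
  t = 6.5000: term = 96.350435
  t = 7.0000: term = 3933.334227
Convexity = (1/P) * sum = 4445.306865 / 110.290311 = 40.305506


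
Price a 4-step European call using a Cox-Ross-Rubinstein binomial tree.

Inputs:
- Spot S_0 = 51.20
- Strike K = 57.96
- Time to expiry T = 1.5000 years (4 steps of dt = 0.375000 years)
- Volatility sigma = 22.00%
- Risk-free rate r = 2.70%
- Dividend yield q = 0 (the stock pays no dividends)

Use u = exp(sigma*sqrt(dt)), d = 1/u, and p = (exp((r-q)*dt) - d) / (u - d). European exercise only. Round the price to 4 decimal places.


Answer: Price = V(0,0) = 4.0602

Derivation:
dt = T/N = 0.375000
u = exp(sigma*sqrt(dt)) = 1.144219; d = 1/u = 0.873959
p = (exp((r-q)*dt) - d) / (u - d) = 0.504025
Discount per step: exp(-r*dt) = 0.989926
Stock lattice S(k, i) with i counting down-moves:
  k=0: S(0,0) = 51.2000
  k=1: S(1,0) = 58.5840; S(1,1) = 44.7467
  k=2: S(2,0) = 67.0329; S(2,1) = 51.2000; S(2,2) = 39.1068
  k=3: S(3,0) = 76.7003; S(3,1) = 58.5840; S(3,2) = 44.7467; S(3,3) = 34.1777
  k=4: S(4,0) = 87.7619; S(4,1) = 67.0329; S(4,2) = 51.2000; S(4,3) = 39.1068; S(4,4) = 29.8699
Terminal payoffs V(N, i) = max(S_T - K, 0):
  V(4,0) = 29.801883; V(4,1) = 9.072891; V(4,2) = 0.000000; V(4,3) = 0.000000; V(4,4) = 0.000000
Backward induction: V(k, i) = exp(-r*dt) * [p * V(k+1, i) + (1-p) * V(k+1, i+1)].
  V(3,0) = exp(-r*dt) * [p*29.801883 + (1-p)*9.072891] = 19.324163
  V(3,1) = exp(-r*dt) * [p*9.072891 + (1-p)*0.000000] = 4.526893
  V(3,2) = exp(-r*dt) * [p*0.000000 + (1-p)*0.000000] = 0.000000
  V(3,3) = exp(-r*dt) * [p*0.000000 + (1-p)*0.000000] = 0.000000
  V(2,0) = exp(-r*dt) * [p*19.324163 + (1-p)*4.526893] = 11.864345
  V(2,1) = exp(-r*dt) * [p*4.526893 + (1-p)*0.000000] = 2.258680
  V(2,2) = exp(-r*dt) * [p*0.000000 + (1-p)*0.000000] = 0.000000
  V(1,0) = exp(-r*dt) * [p*11.864345 + (1-p)*2.258680] = 7.028645
  V(1,1) = exp(-r*dt) * [p*2.258680 + (1-p)*0.000000] = 1.126962
  V(0,0) = exp(-r*dt) * [p*7.028645 + (1-p)*1.126962] = 4.060237


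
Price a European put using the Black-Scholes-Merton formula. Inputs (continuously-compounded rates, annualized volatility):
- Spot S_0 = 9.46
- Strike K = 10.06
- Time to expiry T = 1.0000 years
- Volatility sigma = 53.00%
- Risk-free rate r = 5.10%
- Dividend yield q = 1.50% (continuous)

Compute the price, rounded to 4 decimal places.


d1 = (ln(S/K) + (r - q + 0.5*sigma^2) * T) / (sigma * sqrt(T)) = 0.21689664
d2 = d1 - sigma * sqrt(T) = -0.31310336
exp(-rT) = 0.95027867; exp(-qT) = 0.98511194
P = K * exp(-rT) * N(-d2) - S_0 * exp(-qT) * N(-d1)
N(-d1) = 0.41414445; N(-d2) = 0.62289893
P = 10.0600 * 0.95027867 * 0.62289893 - 9.4600 * 0.98511194 * 0.41414445 = 2.0953

Answer: Price = 2.0953


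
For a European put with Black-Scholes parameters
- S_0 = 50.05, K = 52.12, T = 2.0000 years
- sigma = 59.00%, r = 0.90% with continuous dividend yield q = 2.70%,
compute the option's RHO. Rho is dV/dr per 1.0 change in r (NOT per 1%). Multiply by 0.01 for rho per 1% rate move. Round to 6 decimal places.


Answer: Rho = -71.112639

Derivation:
d1 = 0.3254773605; d2 = -0.5089086413
phi(d1) = 0.3783610845; exp(-qT) = 0.9474321065; exp(-rT) = 0.9821610324
N(-d2) = 0.6945918687
Rho = -K*T*exp(-rT)*N(-d2) = -52.1200 * 2.0000 * 0.9821610324 * 0.6945918687 = -71.112639


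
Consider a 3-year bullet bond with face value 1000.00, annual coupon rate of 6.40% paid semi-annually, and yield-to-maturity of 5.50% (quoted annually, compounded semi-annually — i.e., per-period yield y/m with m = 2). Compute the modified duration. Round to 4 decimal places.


Coupon per period c = face * coupon_rate / m = 32.000000
Periods per year m = 2; per-period yield y/m = 0.027500
Number of cashflows N = 6
Cashflows (t years, CF_t, discount factor 1/(1+y/m)^(m*t), PV):
  t = 0.5000: CF_t = 32.000000, DF = 0.973236, PV = 31.143552
  t = 1.0000: CF_t = 32.000000, DF = 0.947188, PV = 30.310027
  t = 1.5000: CF_t = 32.000000, DF = 0.921838, PV = 29.498809
  t = 2.0000: CF_t = 32.000000, DF = 0.897166, PV = 28.709303
  t = 2.5000: CF_t = 32.000000, DF = 0.873154, PV = 27.940928
  t = 3.0000: CF_t = 1032.000000, DF = 0.849785, PV = 876.978031
Price P = sum_t PV_t = 1024.580651
First compute Macaulay numerator sum_t t * PV_t:
  t * PV_t at t = 0.5000: 15.571776
  t * PV_t at t = 1.0000: 30.310027
  t * PV_t at t = 1.5000: 44.248214
  t * PV_t at t = 2.0000: 57.418607
  t * PV_t at t = 2.5000: 69.852320
  t * PV_t at t = 3.0000: 2630.934093
Macaulay duration D = 2848.335036 / 1024.580651 = 2.780001
Modified duration = D / (1 + y/m) = 2.780001 / (1 + 0.027500) = 2.705597

Answer: Modified duration = 2.7056


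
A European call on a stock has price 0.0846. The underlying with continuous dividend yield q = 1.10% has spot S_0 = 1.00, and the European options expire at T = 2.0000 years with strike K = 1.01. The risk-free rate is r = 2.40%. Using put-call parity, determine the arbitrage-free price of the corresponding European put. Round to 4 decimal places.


Put-call parity: C - P = S_0 * exp(-qT) - K * exp(-rT).
S_0 * exp(-qT) = 1.0000 * 0.97824024 = 0.97824024
K * exp(-rT) = 1.0100 * 0.95313379 = 0.96266512
P = C - S*exp(-qT) + K*exp(-rT)
P = 0.0846 - 0.97824024 + 0.96266512 = 0.0690

Answer: Put price = 0.0690


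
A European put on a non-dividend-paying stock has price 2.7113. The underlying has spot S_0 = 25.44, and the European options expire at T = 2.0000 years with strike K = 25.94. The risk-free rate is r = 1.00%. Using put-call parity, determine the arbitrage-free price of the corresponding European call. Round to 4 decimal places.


Answer: Call price = 2.7249

Derivation:
Put-call parity: C - P = S_0 * exp(-qT) - K * exp(-rT).
S_0 * exp(-qT) = 25.4400 * 1.00000000 = 25.44000000
K * exp(-rT) = 25.9400 * 0.98019867 = 25.42635359
C = P + S*exp(-qT) - K*exp(-rT)
C = 2.7113 + 25.44000000 - 25.42635359 = 2.7249


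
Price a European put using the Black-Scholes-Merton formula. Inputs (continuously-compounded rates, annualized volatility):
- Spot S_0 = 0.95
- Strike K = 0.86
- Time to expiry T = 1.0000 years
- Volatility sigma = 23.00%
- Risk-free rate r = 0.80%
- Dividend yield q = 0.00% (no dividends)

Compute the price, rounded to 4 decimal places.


Answer: Price = 0.0429

Derivation:
d1 = (ln(S/K) + (r - q + 0.5*sigma^2) * T) / (sigma * sqrt(T)) = 0.58251998
d2 = d1 - sigma * sqrt(T) = 0.35251998
exp(-rT) = 0.99203191; exp(-qT) = 1.00000000
P = K * exp(-rT) * N(-d2) - S_0 * exp(-qT) * N(-d1)
N(-d1) = 0.28010824; N(-d2) = 0.36222417
P = 0.8600 * 0.99203191 * 0.36222417 - 0.9500 * 1.00000000 * 0.28010824 = 0.0429


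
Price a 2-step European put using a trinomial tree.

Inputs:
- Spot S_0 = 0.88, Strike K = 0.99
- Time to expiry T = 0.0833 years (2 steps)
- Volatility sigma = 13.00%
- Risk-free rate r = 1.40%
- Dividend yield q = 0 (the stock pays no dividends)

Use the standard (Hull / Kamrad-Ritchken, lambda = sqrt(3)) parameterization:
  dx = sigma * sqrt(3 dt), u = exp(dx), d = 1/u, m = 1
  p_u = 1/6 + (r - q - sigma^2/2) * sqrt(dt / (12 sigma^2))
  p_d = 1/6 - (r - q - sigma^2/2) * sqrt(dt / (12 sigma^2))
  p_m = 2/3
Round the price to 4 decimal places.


dt = T/N = 0.041650; dx = sigma*sqrt(3*dt) = 0.045953
u = exp(dx) = 1.047025; d = 1/u = 0.955087
p_u = 0.169182, p_m = 0.666667, p_d = 0.164152
Discount per step: exp(-r*dt) = 0.999417
Stock lattice S(k, j) with j the centered position index:
  k=0: S(0,+0) = 0.8800
  k=1: S(1,-1) = 0.8405; S(1,+0) = 0.8800; S(1,+1) = 0.9214
  k=2: S(2,-2) = 0.8027; S(2,-1) = 0.8405; S(2,+0) = 0.8800; S(2,+1) = 0.9214; S(2,+2) = 0.9647
Terminal payoffs V(N, j) = max(K - S_T, 0):
  V(2,-2) = 0.187272; V(2,-1) = 0.149523; V(2,+0) = 0.110000; V(2,+1) = 0.068618; V(2,+2) = 0.025290
Backward induction: V(k, j) = exp(-r*dt) * [p_u * V(k+1, j+1) + p_m * V(k+1, j) + p_d * V(k+1, j-1)]
  V(1,-1) = exp(-r*dt) * [p_u*0.110000 + p_m*0.149523 + p_d*0.187272] = 0.148946
  V(1,+0) = exp(-r*dt) * [p_u*0.068618 + p_m*0.110000 + p_d*0.149523] = 0.109423
  V(1,+1) = exp(-r*dt) * [p_u*0.025290 + p_m*0.068618 + p_d*0.110000] = 0.068041
  V(0,+0) = exp(-r*dt) * [p_u*0.068041 + p_m*0.109423 + p_d*0.148946] = 0.108846

Answer: Price = V(0,0) = 0.1088


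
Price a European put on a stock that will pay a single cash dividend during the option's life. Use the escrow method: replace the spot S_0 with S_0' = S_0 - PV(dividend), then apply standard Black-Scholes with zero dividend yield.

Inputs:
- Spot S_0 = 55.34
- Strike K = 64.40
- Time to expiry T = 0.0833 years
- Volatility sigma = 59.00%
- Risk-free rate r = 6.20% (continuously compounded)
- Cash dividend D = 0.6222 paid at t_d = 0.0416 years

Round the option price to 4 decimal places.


PV(D) = D * exp(-r * t_d) = 0.6222 * 0.99742412 = 0.62059729
S_0' = S_0 - PV(D) = 55.3400 - 0.62059729 = 54.71940271
d1 = (ln(S_0'/K) + (r + sigma^2/2)*T) / (sigma*sqrt(T)) = -0.84113651
d2 = d1 - sigma*sqrt(T) = -1.01142077
exp(-rT) = 0.99484871
N(-d1) = 0.79986427; N(-d2) = 0.84409246
P = K * exp(-rT) * N(-d2) - S_0' * N(-d1) = 64.4000 * 0.99484871 * 0.84409246 - 54.71940271 * 0.79986427 = 10.3114

Answer: Price = 10.3114


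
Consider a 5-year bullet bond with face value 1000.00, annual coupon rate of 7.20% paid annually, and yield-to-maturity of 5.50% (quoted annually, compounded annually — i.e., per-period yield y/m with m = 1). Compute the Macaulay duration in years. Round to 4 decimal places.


Coupon per period c = face * coupon_rate / m = 72.000000
Periods per year m = 1; per-period yield y/m = 0.055000
Number of cashflows N = 5
Cashflows (t years, CF_t, discount factor 1/(1+y/m)^(m*t), PV):
  t = 1.0000: CF_t = 72.000000, DF = 0.947867, PV = 68.246445
  t = 2.0000: CF_t = 72.000000, DF = 0.898452, PV = 64.688574
  t = 3.0000: CF_t = 72.000000, DF = 0.851614, PV = 61.316184
  t = 4.0000: CF_t = 72.000000, DF = 0.807217, PV = 58.119606
  t = 5.0000: CF_t = 1072.000000, DF = 0.765134, PV = 820.224027
Price P = sum_t PV_t = 1072.594836
Macaulay numerator sum_t t * PV_t:
  t * PV_t at t = 1.0000: 68.246445
  t * PV_t at t = 2.0000: 129.377148
  t * PV_t at t = 3.0000: 183.948551
  t * PV_t at t = 4.0000: 232.478422
  t * PV_t at t = 5.0000: 4101.120137
Macaulay duration D = (sum_t t * PV_t) / P = 4715.170703 / 1072.594836 = 4.396041

Answer: Macaulay duration = 4.3960 years


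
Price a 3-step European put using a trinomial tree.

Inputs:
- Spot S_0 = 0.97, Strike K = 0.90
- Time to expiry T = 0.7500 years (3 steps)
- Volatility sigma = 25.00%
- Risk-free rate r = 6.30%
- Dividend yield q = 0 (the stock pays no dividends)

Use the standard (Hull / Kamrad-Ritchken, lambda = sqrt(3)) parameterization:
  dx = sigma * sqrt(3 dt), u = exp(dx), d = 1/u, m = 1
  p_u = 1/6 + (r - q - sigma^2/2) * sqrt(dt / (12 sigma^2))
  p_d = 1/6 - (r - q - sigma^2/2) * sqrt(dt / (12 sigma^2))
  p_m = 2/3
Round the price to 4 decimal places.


dt = T/N = 0.250000; dx = sigma*sqrt(3*dt) = 0.216506
u = exp(dx) = 1.241731; d = 1/u = 0.805327
p_u = 0.184998, p_m = 0.666667, p_d = 0.148336
Discount per step: exp(-r*dt) = 0.984373
Stock lattice S(k, j) with j the centered position index:
  k=0: S(0,+0) = 0.9700
  k=1: S(1,-1) = 0.7812; S(1,+0) = 0.9700; S(1,+1) = 1.2045
  k=2: S(2,-2) = 0.6291; S(2,-1) = 0.7812; S(2,+0) = 0.9700; S(2,+1) = 1.2045; S(2,+2) = 1.4956
  k=3: S(3,-3) = 0.5066; S(3,-2) = 0.6291; S(3,-1) = 0.7812; S(3,+0) = 0.9700; S(3,+1) = 1.2045; S(3,+2) = 1.4956; S(3,+3) = 1.8572
Terminal payoffs V(N, j) = max(K - S_T, 0):
  V(3,-3) = 0.393372; V(3,-2) = 0.270904; V(3,-1) = 0.118832; V(3,+0) = 0.000000; V(3,+1) = 0.000000; V(3,+2) = 0.000000; V(3,+3) = 0.000000
Backward induction: V(k, j) = exp(-r*dt) * [p_u * V(k+1, j+1) + p_m * V(k+1, j) + p_d * V(k+1, j-1)]
  V(2,-2) = exp(-r*dt) * [p_u*0.118832 + p_m*0.270904 + p_d*0.393372] = 0.256860
  V(2,-1) = exp(-r*dt) * [p_u*0.000000 + p_m*0.118832 + p_d*0.270904] = 0.117540
  V(2,+0) = exp(-r*dt) * [p_u*0.000000 + p_m*0.000000 + p_d*0.118832] = 0.017352
  V(2,+1) = exp(-r*dt) * [p_u*0.000000 + p_m*0.000000 + p_d*0.000000] = 0.000000
  V(2,+2) = exp(-r*dt) * [p_u*0.000000 + p_m*0.000000 + p_d*0.000000] = 0.000000
  V(1,-1) = exp(-r*dt) * [p_u*0.017352 + p_m*0.117540 + p_d*0.256860] = 0.117802
  V(1,+0) = exp(-r*dt) * [p_u*0.000000 + p_m*0.017352 + p_d*0.117540] = 0.028550
  V(1,+1) = exp(-r*dt) * [p_u*0.000000 + p_m*0.000000 + p_d*0.017352] = 0.002534
  V(0,+0) = exp(-r*dt) * [p_u*0.002534 + p_m*0.028550 + p_d*0.117802] = 0.036398

Answer: Price = V(0,0) = 0.0364


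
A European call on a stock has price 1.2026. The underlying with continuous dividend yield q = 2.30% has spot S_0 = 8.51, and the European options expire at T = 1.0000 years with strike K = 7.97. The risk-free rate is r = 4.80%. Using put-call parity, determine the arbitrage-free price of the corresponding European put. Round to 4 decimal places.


Answer: Put price = 0.4826

Derivation:
Put-call parity: C - P = S_0 * exp(-qT) - K * exp(-rT).
S_0 * exp(-qT) = 8.5100 * 0.97726248 = 8.31650374
K * exp(-rT) = 7.9700 * 0.95313379 = 7.59647628
P = C - S*exp(-qT) + K*exp(-rT)
P = 1.2026 - 8.31650374 + 7.59647628 = 0.4826


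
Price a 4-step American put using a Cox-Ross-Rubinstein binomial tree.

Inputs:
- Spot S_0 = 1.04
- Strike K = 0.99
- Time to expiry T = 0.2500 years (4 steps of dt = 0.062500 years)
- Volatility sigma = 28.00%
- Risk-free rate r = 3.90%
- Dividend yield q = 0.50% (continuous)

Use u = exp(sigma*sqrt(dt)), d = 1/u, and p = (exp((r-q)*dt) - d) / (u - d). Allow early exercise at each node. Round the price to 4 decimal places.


Answer: Price = V(0,0) = 0.0346

Derivation:
dt = T/N = 0.062500
u = exp(sigma*sqrt(dt)) = 1.072508; d = 1/u = 0.932394
p = (exp((r-q)*dt) - d) / (u - d) = 0.497689
Discount per step: exp(-r*dt) = 0.997565
Stock lattice S(k, i) with i counting down-moves:
  k=0: S(0,0) = 1.0400
  k=1: S(1,0) = 1.1154; S(1,1) = 0.9697
  k=2: S(2,0) = 1.1963; S(2,1) = 1.0400; S(2,2) = 0.9041
  k=3: S(3,0) = 1.2830; S(3,1) = 1.1154; S(3,2) = 0.9697; S(3,3) = 0.8430
  k=4: S(4,0) = 1.3761; S(4,1) = 1.1963; S(4,2) = 1.0400; S(4,3) = 0.9041; S(4,4) = 0.7860
Terminal payoffs V(N, i) = max(K - S_T, 0):
  V(4,0) = 0.000000; V(4,1) = 0.000000; V(4,2) = 0.000000; V(4,3) = 0.085867; V(4,4) = 0.203985
Backward induction: V(k, i) = exp(-r*dt) * [p * V(k+1, i) + (1-p) * V(k+1, i+1)]; then take max(V_cont, immediate exercise) for American.
  V(3,0) = exp(-r*dt) * [p*0.000000 + (1-p)*0.000000] = 0.000000; exercise = 0.000000; V(3,0) = max -> 0.000000
  V(3,1) = exp(-r*dt) * [p*0.000000 + (1-p)*0.000000] = 0.000000; exercise = 0.000000; V(3,1) = max -> 0.000000
  V(3,2) = exp(-r*dt) * [p*0.000000 + (1-p)*0.085867] = 0.043027; exercise = 0.020310; V(3,2) = max -> 0.043027
  V(3,3) = exp(-r*dt) * [p*0.085867 + (1-p)*0.203985] = 0.144846; exercise = 0.146992; V(3,3) = max -> 0.146992
  V(2,0) = exp(-r*dt) * [p*0.000000 + (1-p)*0.000000] = 0.000000; exercise = 0.000000; V(2,0) = max -> 0.000000
  V(2,1) = exp(-r*dt) * [p*0.000000 + (1-p)*0.043027] = 0.021560; exercise = 0.000000; V(2,1) = max -> 0.021560
  V(2,2) = exp(-r*dt) * [p*0.043027 + (1-p)*0.146992] = 0.095018; exercise = 0.085867; V(2,2) = max -> 0.095018
  V(1,0) = exp(-r*dt) * [p*0.000000 + (1-p)*0.021560] = 0.010804; exercise = 0.000000; V(1,0) = max -> 0.010804
  V(1,1) = exp(-r*dt) * [p*0.021560 + (1-p)*0.095018] = 0.058317; exercise = 0.020310; V(1,1) = max -> 0.058317
  V(0,0) = exp(-r*dt) * [p*0.010804 + (1-p)*0.058317] = 0.034586; exercise = 0.000000; V(0,0) = max -> 0.034586


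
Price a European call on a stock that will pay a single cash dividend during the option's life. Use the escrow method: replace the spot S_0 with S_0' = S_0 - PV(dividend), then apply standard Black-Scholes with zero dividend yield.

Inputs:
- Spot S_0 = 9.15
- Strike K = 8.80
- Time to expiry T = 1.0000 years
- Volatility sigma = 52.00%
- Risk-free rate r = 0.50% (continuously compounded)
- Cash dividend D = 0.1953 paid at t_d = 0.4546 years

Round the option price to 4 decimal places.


Answer: Price = 1.9178

Derivation:
PV(D) = D * exp(-r * t_d) = 0.1953 * 0.99772958 = 0.19485659
S_0' = S_0 - PV(D) = 9.1500 - 0.19485659 = 8.95514341
d1 = (ln(S_0'/K) + (r + sigma^2/2)*T) / (sigma*sqrt(T)) = 0.30322371
d2 = d1 - sigma*sqrt(T) = -0.21677629
exp(-rT) = 0.99501248
N(d1) = 0.61914031; N(d2) = 0.41419134
C = S_0' * N(d1) - K * exp(-rT) * N(d2) = 8.95514341 * 0.61914031 - 8.8000 * 0.99501248 * 0.41419134 = 1.9178


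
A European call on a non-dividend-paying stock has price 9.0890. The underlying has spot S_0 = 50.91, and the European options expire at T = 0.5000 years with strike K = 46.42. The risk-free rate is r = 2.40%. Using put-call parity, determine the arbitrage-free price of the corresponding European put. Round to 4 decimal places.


Answer: Put price = 4.0453

Derivation:
Put-call parity: C - P = S_0 * exp(-qT) - K * exp(-rT).
S_0 * exp(-qT) = 50.9100 * 1.00000000 = 50.91000000
K * exp(-rT) = 46.4200 * 0.98807171 = 45.86628891
P = C - S*exp(-qT) + K*exp(-rT)
P = 9.0890 - 50.91000000 + 45.86628891 = 4.0453


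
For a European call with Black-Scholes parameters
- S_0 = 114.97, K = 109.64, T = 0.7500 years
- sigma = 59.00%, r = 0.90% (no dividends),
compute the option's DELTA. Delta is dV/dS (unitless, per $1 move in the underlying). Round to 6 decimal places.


d1 = 0.3615904680; d2 = -0.1493645202
phi(d1) = 0.3736961046; exp(-qT) = 1.0000000000; exp(-rT) = 0.9932727301
N(d1) = 0.6411709556
Delta = exp(-qT) * N(d1) = 1.0000000000 * 0.6411709556 = 0.641171

Answer: Delta = 0.641171


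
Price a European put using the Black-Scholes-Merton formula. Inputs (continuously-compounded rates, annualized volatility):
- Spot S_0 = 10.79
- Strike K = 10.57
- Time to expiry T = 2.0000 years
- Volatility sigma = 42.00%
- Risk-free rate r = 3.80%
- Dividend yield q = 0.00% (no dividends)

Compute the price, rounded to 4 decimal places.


d1 = (ln(S/K) + (r - q + 0.5*sigma^2) * T) / (sigma * sqrt(T)) = 0.45961937
d2 = d1 - sigma * sqrt(T) = -0.13435032
exp(-rT) = 0.92681621; exp(-qT) = 1.00000000
P = K * exp(-rT) * N(-d2) - S_0 * exp(-qT) * N(-d1)
N(-d1) = 0.32289473; N(-d2) = 0.55343722
P = 10.5700 * 0.92681621 * 0.55343722 - 10.7900 * 1.00000000 * 0.32289473 = 1.9377

Answer: Price = 1.9377


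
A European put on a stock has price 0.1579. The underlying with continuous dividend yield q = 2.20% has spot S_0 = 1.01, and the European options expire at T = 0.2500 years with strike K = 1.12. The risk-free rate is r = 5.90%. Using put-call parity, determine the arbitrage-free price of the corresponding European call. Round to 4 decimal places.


Put-call parity: C - P = S_0 * exp(-qT) - K * exp(-rT).
S_0 * exp(-qT) = 1.0100 * 0.99451510 = 1.00446025
K * exp(-rT) = 1.1200 * 0.98535825 = 1.10360124
C = P + S*exp(-qT) - K*exp(-rT)
C = 0.1579 + 1.00446025 - 1.10360124 = 0.0588

Answer: Call price = 0.0588


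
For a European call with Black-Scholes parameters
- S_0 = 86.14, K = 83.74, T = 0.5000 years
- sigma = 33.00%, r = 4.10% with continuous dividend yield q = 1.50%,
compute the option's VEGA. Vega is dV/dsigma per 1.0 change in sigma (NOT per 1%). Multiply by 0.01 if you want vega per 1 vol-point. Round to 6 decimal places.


Answer: Vega = 23.101477

Derivation:
d1 = 0.2934798228; d2 = 0.0601345850
phi(d1) = 0.3821264377; exp(-qT) = 0.9925280548; exp(-rT) = 0.9797086965
Vega = S * exp(-qT) * phi(d1) * sqrt(T) = 86.1400 * 0.9925280548 * 0.3821264377 * 0.7071067812 = 23.101477


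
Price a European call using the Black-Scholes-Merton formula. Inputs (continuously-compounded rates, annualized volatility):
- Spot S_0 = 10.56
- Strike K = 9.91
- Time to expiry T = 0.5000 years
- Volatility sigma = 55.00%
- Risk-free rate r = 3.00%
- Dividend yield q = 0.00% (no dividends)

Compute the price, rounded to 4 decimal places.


d1 = (ln(S/K) + (r - q + 0.5*sigma^2) * T) / (sigma * sqrt(T)) = 0.39637560
d2 = d1 - sigma * sqrt(T) = 0.00746687
exp(-rT) = 0.98511194; exp(-qT) = 1.00000000
C = S_0 * exp(-qT) * N(d1) - K * exp(-rT) * N(d2)
N(d1) = 0.65408602; N(d2) = 0.50297882
C = 10.5600 * 1.00000000 * 0.65408602 - 9.9100 * 0.98511194 * 0.50297882 = 1.9968

Answer: Price = 1.9968


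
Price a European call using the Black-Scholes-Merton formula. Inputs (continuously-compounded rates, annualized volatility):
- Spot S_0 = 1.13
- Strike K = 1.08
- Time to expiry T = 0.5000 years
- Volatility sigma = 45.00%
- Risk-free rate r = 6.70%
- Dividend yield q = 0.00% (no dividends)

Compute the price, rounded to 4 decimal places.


d1 = (ln(S/K) + (r - q + 0.5*sigma^2) * T) / (sigma * sqrt(T)) = 0.40660711
d2 = d1 - sigma * sqrt(T) = 0.08840906
exp(-rT) = 0.96705491; exp(-qT) = 1.00000000
C = S_0 * exp(-qT) * N(d1) - K * exp(-rT) * N(d2)
N(d1) = 0.65785171; N(d2) = 0.53522422
C = 1.1300 * 1.00000000 * 0.65785171 - 1.0800 * 0.96705491 * 0.53522422 = 0.1844

Answer: Price = 0.1844


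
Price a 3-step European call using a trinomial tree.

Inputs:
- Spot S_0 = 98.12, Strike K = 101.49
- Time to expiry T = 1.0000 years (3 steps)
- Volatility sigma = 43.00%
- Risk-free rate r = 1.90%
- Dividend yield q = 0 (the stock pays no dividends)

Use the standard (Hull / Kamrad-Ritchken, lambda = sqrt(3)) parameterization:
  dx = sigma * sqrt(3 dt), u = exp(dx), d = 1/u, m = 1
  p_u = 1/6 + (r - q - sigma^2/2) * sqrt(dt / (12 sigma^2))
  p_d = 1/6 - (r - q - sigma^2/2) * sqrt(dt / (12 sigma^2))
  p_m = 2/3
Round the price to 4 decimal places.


Answer: Price = V(0,0) = 15.0096

Derivation:
dt = T/N = 0.333333; dx = sigma*sqrt(3*dt) = 0.430000
u = exp(dx) = 1.537258; d = 1/u = 0.650509
p_u = 0.138198, p_m = 0.666667, p_d = 0.195136
Discount per step: exp(-r*dt) = 0.993687
Stock lattice S(k, j) with j the centered position index:
  k=0: S(0,+0) = 98.1200
  k=1: S(1,-1) = 63.8280; S(1,+0) = 98.1200; S(1,+1) = 150.8357
  k=2: S(2,-2) = 41.5207; S(2,-1) = 63.8280; S(2,+0) = 98.1200; S(2,+1) = 150.8357; S(2,+2) = 231.8733
  k=3: S(3,-3) = 27.0096; S(3,-2) = 41.5207; S(3,-1) = 63.8280; S(3,+0) = 98.1200; S(3,+1) = 150.8357; S(3,+2) = 231.8733; S(3,+3) = 356.4490
Terminal payoffs V(N, j) = max(S_T - K, 0):
  V(3,-3) = 0.000000; V(3,-2) = 0.000000; V(3,-1) = 0.000000; V(3,+0) = 0.000000; V(3,+1) = 49.345708; V(3,+2) = 130.383327; V(3,+3) = 254.959017
Backward induction: V(k, j) = exp(-r*dt) * [p_u * V(k+1, j+1) + p_m * V(k+1, j) + p_d * V(k+1, j-1)]
  V(2,-2) = exp(-r*dt) * [p_u*0.000000 + p_m*0.000000 + p_d*0.000000] = 0.000000
  V(2,-1) = exp(-r*dt) * [p_u*0.000000 + p_m*0.000000 + p_d*0.000000] = 0.000000
  V(2,+0) = exp(-r*dt) * [p_u*49.345708 + p_m*0.000000 + p_d*0.000000] = 6.776409
  V(2,+1) = exp(-r*dt) * [p_u*130.383327 + p_m*49.345708 + p_d*0.000000] = 50.594364
  V(2,+2) = exp(-r*dt) * [p_u*254.959017 + p_m*130.383327 + p_d*49.345708] = 130.954061
  V(1,-1) = exp(-r*dt) * [p_u*6.776409 + p_m*0.000000 + p_d*0.000000] = 0.930572
  V(1,+0) = exp(-r*dt) * [p_u*50.594364 + p_m*6.776409 + p_d*0.000000] = 11.436965
  V(1,+1) = exp(-r*dt) * [p_u*130.954061 + p_m*50.594364 + p_d*6.776409] = 52.813892
  V(0,+0) = exp(-r*dt) * [p_u*52.813892 + p_m*11.436965 + p_d*0.930572] = 15.009626
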